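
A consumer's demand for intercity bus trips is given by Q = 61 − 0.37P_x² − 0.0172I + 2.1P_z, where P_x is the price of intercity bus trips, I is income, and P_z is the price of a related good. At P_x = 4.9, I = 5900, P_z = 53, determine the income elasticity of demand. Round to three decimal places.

At the given point, Q = 61 − 0.37(4.9)² − 0.0172(5900) + 2.1(53) = 61 − 8.8837 − 101.48 + 111.3 = 61.9363.
∂Q/∂I = −0.0172, so E_I = -0.0172·(5900/61.9363) ≈ -1.638.
E_I < 0: inferior good.

-1.638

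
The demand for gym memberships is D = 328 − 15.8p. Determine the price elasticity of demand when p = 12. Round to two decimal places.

At p = 12, D = 138.4.
dD/dp = −15.8.
Point elasticity E = (dD/dp)·(p/D) = -15.8 × 12/138.4 ≈ -1.37.
|E| > 1, so demand is elastic at this price.

-1.37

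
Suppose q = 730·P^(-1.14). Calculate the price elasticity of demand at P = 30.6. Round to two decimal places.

For a Cobb–Douglas (constant-elasticity) form q = A·P^α·…, the elasticity with respect to P equals the exponent α at every point.
Here the exponent on P is -1.14, so the price elasticity of demand is -1.14.

-1.14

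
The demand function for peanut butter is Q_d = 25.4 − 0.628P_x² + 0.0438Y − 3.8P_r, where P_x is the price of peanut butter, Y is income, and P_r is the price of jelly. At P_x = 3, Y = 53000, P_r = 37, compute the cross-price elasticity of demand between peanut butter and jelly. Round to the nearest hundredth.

-0.06

Substituting, Q_d = 25.4 − 0.628(3)² + 0.0438(53000) − 3.8(37) = 25.4 − 5.652 + 2321.4 − 140.6 = 2200.548.
∂Q_d/∂P_r = −3.8, so E_xy = -3.8·(37/2200.548) ≈ -0.06.
E_xy < 0: the goods are complements.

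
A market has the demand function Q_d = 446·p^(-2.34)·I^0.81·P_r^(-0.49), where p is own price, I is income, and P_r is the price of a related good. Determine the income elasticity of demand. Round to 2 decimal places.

For a Cobb–Douglas (constant-elasticity) form Q_d = A·I^α·…, the elasticity with respect to I equals the exponent α at every point.
Here the exponent on I is 0.81, so the income elasticity of demand is 0.81.

0.81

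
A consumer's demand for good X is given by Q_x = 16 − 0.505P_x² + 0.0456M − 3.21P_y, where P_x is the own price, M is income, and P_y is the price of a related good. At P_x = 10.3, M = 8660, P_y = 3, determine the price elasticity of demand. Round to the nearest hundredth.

-0.31

Substituting, Q_x = 16 − 0.505(10.3)² + 0.0456(8660) − 3.21(3) = 16 − 53.5755 + 394.896 − 9.63 = 347.6906.
∂Q_x/∂P_x = −2·0.505·P_x = -10.403, so E_p = -10.403·(10.3/347.6906) ≈ -0.31.
|E_p| < 1: demand is inelastic.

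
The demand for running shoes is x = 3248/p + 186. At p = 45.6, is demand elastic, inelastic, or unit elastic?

inelastic

At p = 45.6, x = 257.2281.
dx/dp = −3248/p² = −1.562.
Point elasticity E = (dx/dp)·(p/x) = -1.562 × 45.6/257.2281 ≈ -0.277.
|E| ≈ 0.277 < 1, so demand is inelastic.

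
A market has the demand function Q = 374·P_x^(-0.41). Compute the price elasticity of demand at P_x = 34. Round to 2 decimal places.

-0.41

For a Cobb–Douglas (constant-elasticity) form Q = A·P_x^α·…, the elasticity with respect to P_x equals the exponent α at every point.
Here the exponent on P_x is -0.41, so the price elasticity of demand is -0.41.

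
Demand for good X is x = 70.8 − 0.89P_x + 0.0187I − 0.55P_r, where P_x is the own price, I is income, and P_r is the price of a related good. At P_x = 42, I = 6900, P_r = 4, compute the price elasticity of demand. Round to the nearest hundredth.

-0.23

Substituting, x = 70.8 − 0.89(42) + 0.0187(6900) − 0.55(4) = 70.8 − 37.38 + 129.03 − 2.2 = 160.25.
∂x/∂P_x = −0.89, so E_p = (−0.89)·(42/160.25) ≈ -0.23.
|E_p| < 1: demand is inelastic.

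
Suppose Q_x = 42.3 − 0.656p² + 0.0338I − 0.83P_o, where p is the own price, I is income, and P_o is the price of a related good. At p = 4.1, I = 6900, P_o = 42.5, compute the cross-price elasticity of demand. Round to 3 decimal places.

-0.154

Substituting, Q_x = 42.3 − 0.656(4.1)² + 0.0338(6900) − 0.83(42.5) = 42.3 − 11.0274 + 233.22 − 35.275 = 229.2176.
∂Q_x/∂P_o = −0.83, so E_xy = -0.83·(42.5/229.2176) ≈ -0.154.
E_xy < 0: the goods are complements.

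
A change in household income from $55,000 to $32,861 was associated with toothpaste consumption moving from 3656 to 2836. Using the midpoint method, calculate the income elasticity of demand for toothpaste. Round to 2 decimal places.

%ΔQ = (2836 − 3656)/[(3656+2836)/2] = -820/3246 ≈ -0.2526.
%ΔI = (32,861 − 55,000)/[(55,000+32,861)/2] = -22139/43930.5 ≈ -0.5040.
E_I = %ΔQ/%ΔI ≈ 0.50.
E_I ∈ (0,1): normal good (necessity).

0.50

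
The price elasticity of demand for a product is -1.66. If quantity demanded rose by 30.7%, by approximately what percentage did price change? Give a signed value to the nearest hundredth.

-18.49

%ΔQ ≈ E × %ΔP ⇒ %ΔP = %ΔQ / E = (30.7%)/(-1.66) ≈ -18.49%.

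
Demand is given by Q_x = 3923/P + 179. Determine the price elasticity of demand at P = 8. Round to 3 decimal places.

-0.733

At P = 8, Q_x = 669.375.
dQ_x/dP = −3923/P² = −61.2969.
Point elasticity E = (dQ_x/dP)·(P/Q_x) = -61.2969 × 8/669.375 ≈ -0.733.
|E| < 1, so demand is inelastic at this price.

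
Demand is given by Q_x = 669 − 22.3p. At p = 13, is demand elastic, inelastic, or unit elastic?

At p = 13, Q_x = 379.1.
dQ_x/dp = −22.3.
Point elasticity E = (dQ_x/dp)·(p/Q_x) = -22.3 × 13/379.1 ≈ -0.765.
|E| ≈ 0.765 < 1, so demand is inelastic.

inelastic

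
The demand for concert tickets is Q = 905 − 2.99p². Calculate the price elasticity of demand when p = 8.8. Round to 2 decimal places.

-0.69

At p = 8.8, Q = 673.4544.
dQ/dp = −2·2.99·p = −52.624.
Point elasticity E = (dQ/dp)·(p/Q) = -52.624 × 8.8/673.4544 ≈ -0.69.
|E| < 1, so demand is inelastic at this price.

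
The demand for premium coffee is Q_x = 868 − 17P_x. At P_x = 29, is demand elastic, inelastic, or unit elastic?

elastic

At P_x = 29, Q_x = 375.
dQ_x/dP_x = −17.
Point elasticity E = (dQ_x/dP_x)·(P_x/Q_x) = -17 × 29/375 ≈ -1.315.
|E| ≈ 1.315 > 1, so demand is elastic.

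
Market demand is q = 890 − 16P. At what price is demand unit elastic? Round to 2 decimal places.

27.81

For linear demand q = a − bP, E = −bP/(a − bP). |E| = 1 ⇒ bP = a − bP ⇒ P = a/(2b).
P = 890/(2·16) ≈ 27.81.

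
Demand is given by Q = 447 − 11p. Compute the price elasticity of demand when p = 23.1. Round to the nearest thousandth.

At p = 23.1, Q = 192.9.
dQ/dp = −11.
Point elasticity E = (dQ/dp)·(p/Q) = -11 × 23.1/192.9 ≈ -1.317.
|E| > 1, so demand is elastic at this price.

-1.317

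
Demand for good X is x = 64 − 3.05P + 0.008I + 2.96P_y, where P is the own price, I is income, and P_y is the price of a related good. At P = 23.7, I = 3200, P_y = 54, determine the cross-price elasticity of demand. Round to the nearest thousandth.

Evaluating quantity at (P, I, P_y) gives x = 64 − 3.05(23.7) + 0.008(3200) + 2.96(54) = 64 − 72.285 + 25.6 + 159.84 = 177.155.
∂x/∂P_y = +2.96, so E_xy = 2.96·(54/177.155) ≈ 0.902.
E_xy > 0: the goods are substitutes.

0.902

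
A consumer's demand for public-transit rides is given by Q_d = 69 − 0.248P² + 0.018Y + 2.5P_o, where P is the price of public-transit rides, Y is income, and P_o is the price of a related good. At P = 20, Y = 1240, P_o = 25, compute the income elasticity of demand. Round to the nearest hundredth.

Substituting, Q_d = 69 − 0.248(20)² + 0.018(1240) + 2.5(25) = 69 − 99.2 + 22.32 + 62.5 = 54.62.
∂Q_d/∂Y = +0.018, so E_I = 0.018·(1240/54.62) ≈ 0.41.
E_I ∈ (0,1): normal good (necessity).

0.41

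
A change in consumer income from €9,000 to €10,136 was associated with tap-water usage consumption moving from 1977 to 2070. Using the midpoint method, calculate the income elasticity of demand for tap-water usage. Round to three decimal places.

%ΔQ = (2070 − 1977)/[(1977+2070)/2] = 93/2023.5 ≈ 0.0460.
%ΔM = (10,136 − 9,000)/[(9,000+10,136)/2] = 1136/9568 ≈ 0.1187.
E_I = %ΔQ/%ΔM ≈ 0.387.
E_I ∈ (0,1): normal good (necessity).

0.387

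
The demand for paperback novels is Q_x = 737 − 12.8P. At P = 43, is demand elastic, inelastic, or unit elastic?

elastic

At P = 43, Q_x = 186.6.
dQ_x/dP = −12.8.
Point elasticity E = (dQ_x/dP)·(P/Q_x) = -12.8 × 43/186.6 ≈ -2.950.
|E| ≈ 2.950 > 1, so demand is elastic.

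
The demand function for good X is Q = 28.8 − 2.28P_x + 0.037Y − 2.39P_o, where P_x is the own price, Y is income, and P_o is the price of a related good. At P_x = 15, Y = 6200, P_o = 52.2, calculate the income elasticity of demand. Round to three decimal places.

2.312

Q = 28.8 − 2.28(15) + 0.037(6200) − 2.39(52.2) = 28.8 − 34.2 + 229.4 − 124.758 = 99.242.
∂Q/∂Y = +0.037, so E_I = 0.037·(6200/99.242) ≈ 2.312.
E_I > 1: normal good (luxury).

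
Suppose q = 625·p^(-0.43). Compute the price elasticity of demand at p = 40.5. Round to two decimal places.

-0.43

For a Cobb–Douglas (constant-elasticity) form q = A·p^α·…, the elasticity with respect to p equals the exponent α at every point.
Here the exponent on p is -0.43, so the price elasticity of demand is -0.43.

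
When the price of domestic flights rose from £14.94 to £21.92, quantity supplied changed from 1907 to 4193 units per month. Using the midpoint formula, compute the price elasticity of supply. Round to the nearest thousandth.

%ΔQ = (4193 − 1907)/[(1907 + 4193)/2] = 2286/3050 ≈ 0.7495.
%Δp = (21.92 − 14.94)/[(14.94 + 21.92)/2] = 6.98/18.43 ≈ 0.3787.
Arc elasticity E = %ΔQ/%Δp ≈ 0.7495/0.3787 ≈ 1.979.
|E| > 1: supply is elastic over this range.

1.979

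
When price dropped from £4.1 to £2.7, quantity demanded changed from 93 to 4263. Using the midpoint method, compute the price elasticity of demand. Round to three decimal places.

-4.650

%ΔQ = (4263 − 93)/[(93 + 4263)/2] = 4170/2178 ≈ 1.9146.
%Δp = (2.7 − 4.1)/[(4.1 + 2.7)/2] = -1.4/3.4 ≈ -0.4118.
Arc elasticity E = %ΔQ/%Δp ≈ 1.9146/-0.4118 ≈ -4.650.
|E| > 1: demand is elastic over this range.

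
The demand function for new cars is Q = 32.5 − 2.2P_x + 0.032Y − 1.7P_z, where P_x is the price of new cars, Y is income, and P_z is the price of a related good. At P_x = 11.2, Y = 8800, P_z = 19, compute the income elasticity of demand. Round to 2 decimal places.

Substituting, Q = 32.5 − 2.2(11.2) + 0.032(8800) − 1.7(19) = 32.5 − 24.64 + 281.6 − 32.3 = 257.16.
∂Q/∂Y = +0.032, so E_I = 0.032·(8800/257.16) ≈ 1.10.
E_I > 1: normal good (luxury).

1.10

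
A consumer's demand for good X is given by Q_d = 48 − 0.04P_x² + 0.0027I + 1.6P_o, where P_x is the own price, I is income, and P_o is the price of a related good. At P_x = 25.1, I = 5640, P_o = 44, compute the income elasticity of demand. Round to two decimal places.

Evaluating quantity at (P_x, I, P_o) gives Q_d = 48 − 0.04(25.1)² + 0.0027(5640) + 1.6(44) = 48 − 25.2004 + 15.228 + 70.4 = 108.4276.
∂Q_d/∂I = +0.0027, so E_I = 0.0027·(5640/108.4276) ≈ 0.14.
E_I ∈ (0,1): normal good (necessity).

0.14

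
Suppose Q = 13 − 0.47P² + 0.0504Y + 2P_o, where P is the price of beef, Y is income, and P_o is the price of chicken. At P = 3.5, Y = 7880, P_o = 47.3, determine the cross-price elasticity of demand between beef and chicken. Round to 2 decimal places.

Substituting, Q = 13 − 0.47(3.5)² + 0.0504(7880) + 2(47.3) = 13 − 5.7575 + 397.152 + 94.6 = 498.9945.
∂Q/∂P_o = +2, so E_xy = 2·(47.3/498.9945) ≈ 0.19.
E_xy > 0: the goods are substitutes.

0.19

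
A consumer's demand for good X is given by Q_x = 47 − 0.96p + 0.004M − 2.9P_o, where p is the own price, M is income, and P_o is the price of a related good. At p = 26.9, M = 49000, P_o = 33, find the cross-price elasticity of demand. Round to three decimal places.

Evaluating quantity at (p, M, P_o) gives Q_x = 47 − 0.96(26.9) + 0.004(49000) − 2.9(33) = 47 − 25.824 + 196 − 95.7 = 121.476.
∂Q_x/∂P_o = −2.9, so E_xy = -2.9·(33/121.476) ≈ -0.788.
E_xy < 0: the goods are complements.

-0.788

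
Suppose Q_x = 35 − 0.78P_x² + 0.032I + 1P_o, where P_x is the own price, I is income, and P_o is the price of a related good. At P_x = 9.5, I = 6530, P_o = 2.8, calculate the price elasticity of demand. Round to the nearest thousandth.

-0.798

Evaluating quantity at (P_x, I, P_o) gives Q_x = 35 − 0.78(9.5)² + 0.032(6530) + 1(2.8) = 35 − 70.395 + 208.96 + 2.8 = 176.365.
∂Q_x/∂P_x = −2·0.78·P_x = -14.82, so E_p = -14.82·(9.5/176.365) ≈ -0.798.
|E_p| < 1: demand is inelastic.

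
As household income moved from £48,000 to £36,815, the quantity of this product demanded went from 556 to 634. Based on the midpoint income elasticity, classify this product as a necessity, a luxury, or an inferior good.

%ΔQ = (634 − 556)/[(556+634)/2] = 78/595 ≈ 0.1311.
%ΔI = (36,815 − 48,000)/[(48,000+36,815)/2] = -11185/42407.5 ≈ -0.2638.
E_I = %ΔQ/%ΔI ≈ -0.497.
E_I < 0: inferior good.

inferior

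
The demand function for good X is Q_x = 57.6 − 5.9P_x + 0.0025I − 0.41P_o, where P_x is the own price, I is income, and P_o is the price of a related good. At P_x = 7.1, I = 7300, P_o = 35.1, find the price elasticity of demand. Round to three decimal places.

At the given point, Q_x = 57.6 − 5.9(7.1) + 0.0025(7300) − 0.41(35.1) = 57.6 − 41.89 + 18.25 − 14.391 = 19.569.
∂Q_x/∂P_x = −5.9, so E_p = (−5.9)·(7.1/19.569) ≈ -2.141.
|E_p| > 1: demand is elastic.

-2.141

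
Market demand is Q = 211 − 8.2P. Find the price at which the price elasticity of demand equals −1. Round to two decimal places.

For linear demand Q = a − bP, E = −bP/(a − bP). |E| = 1 ⇒ bP = a − bP ⇒ P = a/(2b).
P = 211/(2·8.2) ≈ 12.87.

12.87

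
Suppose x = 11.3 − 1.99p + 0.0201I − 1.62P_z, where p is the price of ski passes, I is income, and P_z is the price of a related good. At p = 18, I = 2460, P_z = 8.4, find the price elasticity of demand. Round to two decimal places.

-3.16

Substituting, x = 11.3 − 1.99(18) + 0.0201(2460) − 1.62(8.4) = 11.3 − 35.82 + 49.446 − 13.608 = 11.318.
∂x/∂p = −1.99, so E_p = (−1.99)·(18/11.318) ≈ -3.16.
|E_p| > 1: demand is elastic.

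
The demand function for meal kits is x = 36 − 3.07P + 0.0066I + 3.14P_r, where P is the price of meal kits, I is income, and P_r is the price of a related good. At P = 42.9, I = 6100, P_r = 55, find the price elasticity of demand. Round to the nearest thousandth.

At the given point, x = 36 − 3.07(42.9) + 0.0066(6100) + 3.14(55) = 36 − 131.703 + 40.26 + 172.7 = 117.257.
∂x/∂P = −3.07, so E_p = (−3.07)·(42.9/117.257) ≈ -1.123.
|E_p| > 1: demand is elastic.

-1.123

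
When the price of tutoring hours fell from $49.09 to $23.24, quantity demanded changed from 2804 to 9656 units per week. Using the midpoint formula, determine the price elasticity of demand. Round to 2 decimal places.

-1.54

%ΔQ = (9656 − 2804)/[(2804 + 9656)/2] = 6852/6230 ≈ 1.0998.
%Δp = (23.24 − 49.09)/[(49.09 + 23.24)/2] = -25.85/36.165 ≈ -0.7148.
Arc elasticity E = %ΔQ/%Δp ≈ 1.0998/-0.7148 ≈ -1.54.
|E| > 1: demand is elastic over this range.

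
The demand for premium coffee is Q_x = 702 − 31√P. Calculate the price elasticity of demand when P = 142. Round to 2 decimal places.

At P = 142, Q_x = 332.5924.
dQ_x/dP = −31/(2√P) = −31/(2·11.9164).
Point elasticity E = (dQ_x/dP)·(P/Q_x) = -1.3007 × 142/332.5924 ≈ -0.56.
|E| < 1, so demand is inelastic at this price.

-0.56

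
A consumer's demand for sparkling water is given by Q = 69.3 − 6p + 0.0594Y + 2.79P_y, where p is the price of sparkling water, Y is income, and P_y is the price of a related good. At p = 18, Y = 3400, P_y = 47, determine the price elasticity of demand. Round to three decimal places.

Q = 69.3 − 6(18) + 0.0594(3400) + 2.79(47) = 69.3 − 108 + 201.96 + 131.13 = 294.39.
∂Q/∂p = −6, so E_p = (−6)·(18/294.39) ≈ -0.367.
|E_p| < 1: demand is inelastic.

-0.367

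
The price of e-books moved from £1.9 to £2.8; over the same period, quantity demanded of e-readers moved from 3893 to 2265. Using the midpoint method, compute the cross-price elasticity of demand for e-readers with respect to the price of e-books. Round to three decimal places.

%ΔQ_x = (2265 − 3893)/[(3893+2265)/2] = -1628/3079 ≈ -0.5287.
%ΔP_y = (2.8 − 1.9)/[(1.9+2.8)/2] ≈ 0.3830.
E_xy = -0.5287/0.3830 ≈ -1.381.
E_xy < 0, so e-readers and e-books are complements.

-1.381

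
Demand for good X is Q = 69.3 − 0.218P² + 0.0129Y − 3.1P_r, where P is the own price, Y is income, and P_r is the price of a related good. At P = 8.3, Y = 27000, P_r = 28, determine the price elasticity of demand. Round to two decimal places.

Evaluating quantity at (P, Y, P_r) gives Q = 69.3 − 0.218(8.3)² + 0.0129(27000) − 3.1(28) = 69.3 − 15.018 + 348.3 − 86.8 = 315.782.
∂Q/∂P = −2·0.218·P = -3.6188, so E_p = -3.6188·(8.3/315.782) ≈ -0.10.
|E_p| < 1: demand is inelastic.

-0.10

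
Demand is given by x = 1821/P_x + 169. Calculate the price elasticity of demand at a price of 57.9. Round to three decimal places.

At P_x = 57.9, x = 200.4508.
dx/dP_x = −1821/P_x² = −0.5432.
Point elasticity E = (dx/dP_x)·(P_x/x) = -0.5432 × 57.9/200.4508 ≈ -0.157.
|E| < 1, so demand is inelastic at this price.

-0.157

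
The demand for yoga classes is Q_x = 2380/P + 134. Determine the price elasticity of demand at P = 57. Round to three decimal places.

-0.238

At P = 57, Q_x = 175.7544.
dQ_x/dP = −2380/P² = −0.7325.
Point elasticity E = (dQ_x/dP)·(P/Q_x) = -0.7325 × 57/175.7544 ≈ -0.238.
|E| < 1, so demand is inelastic at this price.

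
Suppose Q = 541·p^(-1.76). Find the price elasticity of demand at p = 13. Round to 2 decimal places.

-1.76

For a Cobb–Douglas (constant-elasticity) form Q = A·p^α·…, the elasticity with respect to p equals the exponent α at every point.
Here the exponent on p is -1.76, so the price elasticity of demand is -1.76.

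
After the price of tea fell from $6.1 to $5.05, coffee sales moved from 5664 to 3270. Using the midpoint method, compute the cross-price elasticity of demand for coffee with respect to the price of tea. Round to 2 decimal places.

2.85

%ΔQ_x = (3270 − 5664)/[(5664+3270)/2] = -2394/4467 ≈ -0.5359.
%ΔP_y = (5.05 − 6.1)/[(6.1+5.05)/2] ≈ -0.1883.
E_xy = -0.5359/-0.1883 ≈ 2.85.
E_xy > 0, so coffee and tea are substitutes.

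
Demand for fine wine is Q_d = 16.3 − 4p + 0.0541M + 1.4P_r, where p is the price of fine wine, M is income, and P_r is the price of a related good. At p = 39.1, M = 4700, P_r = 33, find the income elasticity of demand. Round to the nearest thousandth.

1.586

Q_d = 16.3 − 4(39.1) + 0.0541(4700) + 1.4(33) = 16.3 − 156.4 + 254.27 + 46.2 = 160.37.
∂Q_d/∂M = +0.0541, so E_I = 0.0541·(4700/160.37) ≈ 1.586.
E_I > 1: normal good (luxury).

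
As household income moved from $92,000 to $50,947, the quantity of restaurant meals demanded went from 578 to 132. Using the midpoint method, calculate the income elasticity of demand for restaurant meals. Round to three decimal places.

%ΔQ = (132 − 578)/[(578+132)/2] = -446/355 ≈ -1.2563.
%ΔY = (50,947 − 92,000)/[(92,000+50,947)/2] = -41053/71473.5 ≈ -0.5744.
E_I = %ΔQ/%ΔY ≈ 2.187.
E_I > 1: normal good (luxury).

2.187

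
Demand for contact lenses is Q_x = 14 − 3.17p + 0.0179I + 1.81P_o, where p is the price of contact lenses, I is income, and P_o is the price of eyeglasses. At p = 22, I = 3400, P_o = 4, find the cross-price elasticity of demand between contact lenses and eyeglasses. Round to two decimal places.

First evaluate Q_x: 14 − 3.17(22) + 0.0179(3400) + 1.81(4) = 14 − 69.74 + 60.86 + 7.24 = 12.36.
∂Q_x/∂P_o = +1.81, so E_xy = 1.81·(4/12.36) ≈ 0.59.
E_xy > 0: the goods are substitutes.

0.59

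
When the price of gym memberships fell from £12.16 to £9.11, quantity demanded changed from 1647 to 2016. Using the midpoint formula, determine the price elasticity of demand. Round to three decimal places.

-0.703

%ΔQ = (2016 − 1647)/[(1647 + 2016)/2] = 369/1831.5 ≈ 0.2015.
%ΔP = (9.11 − 12.16)/[(12.16 + 9.11)/2] = -3.05/10.635 ≈ -0.2868.
Arc elasticity E = %ΔQ/%ΔP ≈ 0.2015/-0.2868 ≈ -0.703.
|E| < 1: demand is inelastic over this range.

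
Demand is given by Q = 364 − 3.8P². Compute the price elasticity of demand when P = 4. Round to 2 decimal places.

At P = 4, Q = 303.2.
dQ/dP = −2·3.8·P = −30.4.
Point elasticity E = (dQ/dP)·(P/Q) = -30.4 × 4/303.2 ≈ -0.40.
|E| < 1, so demand is inelastic at this price.

-0.40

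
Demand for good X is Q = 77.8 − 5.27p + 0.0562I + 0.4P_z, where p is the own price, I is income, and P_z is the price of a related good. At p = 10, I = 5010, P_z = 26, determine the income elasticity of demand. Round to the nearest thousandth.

Substituting, Q = 77.8 − 5.27(10) + 0.0562(5010) + 0.4(26) = 77.8 − 52.7 + 281.562 + 10.4 = 317.062.
∂Q/∂I = +0.0562, so E_I = 0.0562·(5010/317.062) ≈ 0.888.
E_I ∈ (0,1): normal good (necessity).

0.888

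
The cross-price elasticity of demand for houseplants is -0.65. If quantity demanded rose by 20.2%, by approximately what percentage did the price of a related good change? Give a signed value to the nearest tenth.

-31.1

%ΔQ ≈ E × %ΔP_y ⇒ %ΔP_y = %ΔQ / E = (20.2%)/(-0.65) ≈ -31.1%.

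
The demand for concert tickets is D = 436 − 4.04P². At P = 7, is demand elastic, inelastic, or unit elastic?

At P = 7, D = 238.04.
dD/dP = −2·4.04·P = −56.56.
Point elasticity E = (dD/dP)·(P/D) = -56.56 × 7/238.04 ≈ -1.663.
|E| ≈ 1.663 > 1, so demand is elastic.

elastic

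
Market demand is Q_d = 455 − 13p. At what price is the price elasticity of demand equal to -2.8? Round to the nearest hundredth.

25.79

Set −bp/(a − bp) = −2.8 ⇒ bp = 2.8(a − bp) ⇒ bp(1+2.8) = 2.8·a.
p = 2.8·455/(13·3.8) ≈ 25.79.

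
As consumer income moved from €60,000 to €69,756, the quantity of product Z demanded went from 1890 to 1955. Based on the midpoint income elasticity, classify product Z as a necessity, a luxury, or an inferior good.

necessity

%ΔQ = (1955 − 1890)/[(1890+1955)/2] = 65/1922.5 ≈ 0.0338.
%ΔI = (69,756 − 60,000)/[(60,000+69,756)/2] = 9756/64878 ≈ 0.1504.
E_I = %ΔQ/%ΔI ≈ 0.225.
E_I ∈ (0,1): normal good (necessity).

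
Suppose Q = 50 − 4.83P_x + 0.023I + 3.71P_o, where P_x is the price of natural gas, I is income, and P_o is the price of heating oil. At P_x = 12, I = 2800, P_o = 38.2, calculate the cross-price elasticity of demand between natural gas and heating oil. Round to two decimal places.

0.72

Substituting, Q = 50 − 4.83(12) + 0.023(2800) + 3.71(38.2) = 50 − 57.96 + 64.4 + 141.722 = 198.162.
∂Q/∂P_o = +3.71, so E_xy = 3.71·(38.2/198.162) ≈ 0.72.
E_xy > 0: the goods are substitutes.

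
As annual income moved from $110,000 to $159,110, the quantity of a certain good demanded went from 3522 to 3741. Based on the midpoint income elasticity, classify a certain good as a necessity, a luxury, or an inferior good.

%ΔQ = (3741 − 3522)/[(3522+3741)/2] = 219/3631.5 ≈ 0.0603.
%ΔY = (159,110 − 110,000)/[(110,000+159,110)/2] = 49110/134555 ≈ 0.3650.
E_I = %ΔQ/%ΔY ≈ 0.165.
E_I ∈ (0,1): normal good (necessity).

necessity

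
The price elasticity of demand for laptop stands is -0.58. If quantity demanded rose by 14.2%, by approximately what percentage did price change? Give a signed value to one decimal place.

%ΔQ ≈ E × %ΔP ⇒ %ΔP = %ΔQ / E = (14.2%)/(-0.58) ≈ -24.5%.

-24.5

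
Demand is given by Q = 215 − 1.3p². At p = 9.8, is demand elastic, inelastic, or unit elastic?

At p = 9.8, Q = 90.148.
dQ/dp = −2·1.3·p = −25.48.
Point elasticity E = (dQ/dp)·(p/Q) = -25.48 × 9.8/90.148 ≈ -2.770.
|E| ≈ 2.770 > 1, so demand is elastic.

elastic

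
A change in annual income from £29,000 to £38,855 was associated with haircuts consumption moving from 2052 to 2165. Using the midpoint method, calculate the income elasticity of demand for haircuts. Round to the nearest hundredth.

0.18

%ΔQ = (2165 − 2052)/[(2052+2165)/2] = 113/2108.5 ≈ 0.0536.
%ΔM = (38,855 − 29,000)/[(29,000+38,855)/2] = 9855/33927.5 ≈ 0.2905.
E_I = %ΔQ/%ΔM ≈ 0.18.
E_I ∈ (0,1): normal good (necessity).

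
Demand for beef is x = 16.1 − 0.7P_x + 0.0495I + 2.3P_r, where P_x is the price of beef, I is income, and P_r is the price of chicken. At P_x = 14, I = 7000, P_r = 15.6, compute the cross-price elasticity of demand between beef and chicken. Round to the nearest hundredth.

0.09

At the given point, x = 16.1 − 0.7(14) + 0.0495(7000) + 2.3(15.6) = 16.1 − 9.8 + 346.5 + 35.88 = 388.68.
∂x/∂P_r = +2.3, so E_xy = 2.3·(15.6/388.68) ≈ 0.09.
E_xy > 0: the goods are substitutes.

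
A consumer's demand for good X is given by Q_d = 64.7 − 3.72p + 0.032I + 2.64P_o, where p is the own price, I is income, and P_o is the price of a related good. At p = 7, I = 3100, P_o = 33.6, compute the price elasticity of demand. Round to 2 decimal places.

Q_d = 64.7 − 3.72(7) + 0.032(3100) + 2.64(33.6) = 64.7 − 26.04 + 99.2 + 88.704 = 226.564.
∂Q_d/∂p = −3.72, so E_p = (−3.72)·(7/226.564) ≈ -0.11.
|E_p| < 1: demand is inelastic.

-0.11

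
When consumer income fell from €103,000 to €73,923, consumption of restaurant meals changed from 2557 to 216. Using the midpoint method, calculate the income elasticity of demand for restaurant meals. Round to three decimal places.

5.137

%ΔQ = (216 − 2557)/[(2557+216)/2] = -2341/1386.5 ≈ -1.6884.
%ΔY = (73,923 − 103,000)/[(103,000+73,923)/2] = -29077/88461.5 ≈ -0.3287.
E_I = %ΔQ/%ΔY ≈ 5.137.
E_I > 1: normal good (luxury).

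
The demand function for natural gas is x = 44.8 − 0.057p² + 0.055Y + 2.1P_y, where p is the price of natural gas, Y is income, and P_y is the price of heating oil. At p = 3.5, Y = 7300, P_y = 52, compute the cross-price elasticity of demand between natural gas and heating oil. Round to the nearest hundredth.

0.20

x = 44.8 − 0.057(3.5)² + 0.055(7300) + 2.1(52) = 44.8 − 0.6983 + 401.5 + 109.2 = 554.8018.
∂x/∂P_y = +2.1, so E_xy = 2.1·(52/554.8018) ≈ 0.20.
E_xy > 0: the goods are substitutes.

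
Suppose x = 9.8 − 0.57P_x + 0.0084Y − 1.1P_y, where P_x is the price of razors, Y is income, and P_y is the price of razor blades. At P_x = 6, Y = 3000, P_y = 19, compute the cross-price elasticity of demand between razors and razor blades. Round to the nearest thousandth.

Substituting, x = 9.8 − 0.57(6) + 0.0084(3000) − 1.1(19) = 9.8 − 3.42 + 25.2 − 20.9 = 10.68.
∂x/∂P_y = −1.1, so E_xy = -1.1·(19/10.68) ≈ -1.957.
E_xy < 0: the goods are complements.

-1.957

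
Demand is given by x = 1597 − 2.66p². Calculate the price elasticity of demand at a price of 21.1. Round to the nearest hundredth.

-5.74

At p = 21.1, x = 412.7414.
dx/dp = −2·2.66·p = −112.252.
Point elasticity E = (dx/dp)·(p/x) = -112.252 × 21.1/412.7414 ≈ -5.74.
|E| > 1, so demand is elastic at this price.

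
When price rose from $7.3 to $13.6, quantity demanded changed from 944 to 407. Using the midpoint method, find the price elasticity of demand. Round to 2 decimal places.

%ΔQ = (407 − 944)/[(944 + 407)/2] = -537/675.5 ≈ -0.7950.
%Δp = (13.6 − 7.3)/[(7.3 + 13.6)/2] = 6.3/10.45 ≈ 0.6029.
Arc elasticity E = %ΔQ/%Δp ≈ -0.7950/0.6029 ≈ -1.32.
|E| > 1: demand is elastic over this range.

-1.32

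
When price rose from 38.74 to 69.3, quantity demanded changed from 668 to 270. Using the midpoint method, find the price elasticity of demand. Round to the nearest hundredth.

-1.50

%ΔQ = (270 − 668)/[(668 + 270)/2] = -398/469 ≈ -0.8486.
%ΔP = (69.3 − 38.74)/[(38.74 + 69.3)/2] = 30.56/54.02 ≈ 0.5657.
Arc elasticity E = %ΔQ/%ΔP ≈ -0.8486/0.5657 ≈ -1.50.
|E| > 1: demand is elastic over this range.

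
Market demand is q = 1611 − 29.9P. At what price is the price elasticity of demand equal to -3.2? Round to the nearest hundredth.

41.05

Set −bP/(a − bP) = −3.2 ⇒ bP = 3.2(a − bP) ⇒ bP(1+3.2) = 3.2·a.
P = 3.2·1611/(29.9·4.2) ≈ 41.05.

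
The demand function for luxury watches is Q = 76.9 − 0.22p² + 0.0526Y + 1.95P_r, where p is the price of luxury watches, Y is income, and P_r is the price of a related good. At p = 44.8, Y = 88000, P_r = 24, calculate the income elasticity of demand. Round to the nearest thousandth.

1.074

Evaluating quantity at (p, Y, P_r) gives Q = 76.9 − 0.22(44.8)² + 0.0526(88000) + 1.95(24) = 76.9 − 441.5488 + 4628.8 + 46.8 = 4310.9512.
∂Q/∂Y = +0.0526, so E_I = 0.0526·(88000/4310.9512) ≈ 1.074.
E_I > 1: normal good (luxury).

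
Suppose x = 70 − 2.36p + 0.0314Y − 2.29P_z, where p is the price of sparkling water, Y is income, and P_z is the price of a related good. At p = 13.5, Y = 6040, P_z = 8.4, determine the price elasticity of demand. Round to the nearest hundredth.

-0.15

At the given point, x = 70 − 2.36(13.5) + 0.0314(6040) − 2.29(8.4) = 70 − 31.86 + 189.656 − 19.236 = 208.56.
∂x/∂p = −2.36, so E_p = (−2.36)·(13.5/208.56) ≈ -0.15.
|E_p| < 1: demand is inelastic.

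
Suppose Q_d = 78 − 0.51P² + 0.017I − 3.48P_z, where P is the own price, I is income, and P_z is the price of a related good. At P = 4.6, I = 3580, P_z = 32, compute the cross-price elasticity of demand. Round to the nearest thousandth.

At the given point, Q_d = 78 − 0.51(4.6)² + 0.017(3580) − 3.48(32) = 78 − 10.7916 + 60.86 − 111.36 = 16.7084.
∂Q_d/∂P_z = −3.48, so E_xy = -3.48·(32/16.7084) ≈ -6.665.
E_xy < 0: the goods are complements.

-6.665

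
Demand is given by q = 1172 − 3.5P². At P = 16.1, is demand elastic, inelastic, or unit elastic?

At P = 16.1, q = 264.765.
dq/dP = −2·3.5·P = −112.7.
Point elasticity E = (dq/dP)·(P/q) = -112.7 × 16.1/264.765 ≈ -6.853.
|E| ≈ 6.853 > 1, so demand is elastic.

elastic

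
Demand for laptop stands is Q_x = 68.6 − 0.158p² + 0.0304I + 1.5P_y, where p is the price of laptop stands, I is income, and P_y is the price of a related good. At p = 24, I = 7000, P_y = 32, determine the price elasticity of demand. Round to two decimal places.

-0.76

First evaluate Q_x: 68.6 − 0.158(24)² + 0.0304(7000) + 1.5(32) = 68.6 − 91.008 + 212.8 + 48 = 238.392.
∂Q_x/∂p = −2·0.158·p = -7.584, so E_p = -7.584·(24/238.392) ≈ -0.76.
|E_p| < 1: demand is inelastic.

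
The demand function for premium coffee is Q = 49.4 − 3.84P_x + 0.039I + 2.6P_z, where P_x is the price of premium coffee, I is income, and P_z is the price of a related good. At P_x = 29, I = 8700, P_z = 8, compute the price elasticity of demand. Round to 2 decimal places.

Evaluating quantity at (P_x, I, P_z) gives Q = 49.4 − 3.84(29) + 0.039(8700) + 2.6(8) = 49.4 − 111.36 + 339.3 + 20.8 = 298.14.
∂Q/∂P_x = −3.84, so E_p = (−3.84)·(29/298.14) ≈ -0.37.
|E_p| < 1: demand is inelastic.

-0.37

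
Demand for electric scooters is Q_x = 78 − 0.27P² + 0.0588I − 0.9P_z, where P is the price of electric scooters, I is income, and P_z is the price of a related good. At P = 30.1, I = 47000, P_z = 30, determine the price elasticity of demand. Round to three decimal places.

Substituting, Q_x = 78 − 0.27(30.1)² + 0.0588(47000) − 0.9(30) = 78 − 244.6227 + 2763.6 − 27 = 2569.9773.
∂Q_x/∂P = −2·0.27·P = -16.254, so E_p = -16.254·(30.1/2569.9773) ≈ -0.190.
|E_p| < 1: demand is inelastic.

-0.190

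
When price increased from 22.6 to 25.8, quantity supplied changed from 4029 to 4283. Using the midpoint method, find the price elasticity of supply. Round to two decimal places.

0.46

%ΔQ = (4283 − 4029)/[(4029 + 4283)/2] = 254/4156 ≈ 0.0611.
%ΔP = (25.8 − 22.6)/[(22.6 + 25.8)/2] = 3.2/24.2 ≈ 0.1322.
Arc elasticity E = %ΔQ/%ΔP ≈ 0.0611/0.1322 ≈ 0.46.
|E| < 1: supply is inelastic over this range.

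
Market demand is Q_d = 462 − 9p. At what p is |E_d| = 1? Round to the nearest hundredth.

For linear demand Q_d = a − bp, E = −bp/(a − bp). |E| = 1 ⇒ bp = a − bp ⇒ p = a/(2b).
p = 462/(2·9) ≈ 25.67.

25.67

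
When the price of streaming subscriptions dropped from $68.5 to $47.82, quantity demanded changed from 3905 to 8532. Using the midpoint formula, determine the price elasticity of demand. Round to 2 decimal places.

%ΔQ = (8532 − 3905)/[(3905 + 8532)/2] = 4627/6218.5 ≈ 0.7441.
%Δp = (47.82 − 68.5)/[(68.5 + 47.82)/2] = -20.68/58.16 ≈ -0.3556.
Arc elasticity E = %ΔQ/%Δp ≈ 0.7441/-0.3556 ≈ -2.09.
|E| > 1: demand is elastic over this range.

-2.09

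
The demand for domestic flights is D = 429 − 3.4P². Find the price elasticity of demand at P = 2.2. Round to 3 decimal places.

At P = 2.2, D = 412.544.
dD/dP = −2·3.4·P = −14.96.
Point elasticity E = (dD/dP)·(P/D) = -14.96 × 2.2/412.544 ≈ -0.080.
|E| < 1, so demand is inelastic at this price.

-0.080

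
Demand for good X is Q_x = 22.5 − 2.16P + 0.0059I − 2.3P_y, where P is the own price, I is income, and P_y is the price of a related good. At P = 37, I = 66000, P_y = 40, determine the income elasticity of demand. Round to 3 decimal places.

Evaluating quantity at (P, I, P_y) gives Q_x = 22.5 − 2.16(37) + 0.0059(66000) − 2.3(40) = 22.5 − 79.92 + 389.4 − 92 = 239.98.
∂Q_x/∂I = +0.0059, so E_I = 0.0059·(66000/239.98) ≈ 1.623.
E_I > 1: normal good (luxury).

1.623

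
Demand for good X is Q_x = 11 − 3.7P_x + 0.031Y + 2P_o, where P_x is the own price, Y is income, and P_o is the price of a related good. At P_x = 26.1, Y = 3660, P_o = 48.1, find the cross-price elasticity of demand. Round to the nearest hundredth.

0.78

At the given point, Q_x = 11 − 3.7(26.1) + 0.031(3660) + 2(48.1) = 11 − 96.57 + 113.46 + 96.2 = 124.09.
∂Q_x/∂P_o = +2, so E_xy = 2·(48.1/124.09) ≈ 0.78.
E_xy > 0: the goods are substitutes.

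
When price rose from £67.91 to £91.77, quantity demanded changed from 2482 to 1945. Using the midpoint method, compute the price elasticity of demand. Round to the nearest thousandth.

%ΔQ = (1945 − 2482)/[(2482 + 1945)/2] = -537/2213.5 ≈ -0.2426.
%ΔP = (91.77 − 67.91)/[(67.91 + 91.77)/2] = 23.86/79.84 ≈ 0.2988.
Arc elasticity E = %ΔQ/%ΔP ≈ -0.2426/0.2988 ≈ -0.812.
|E| < 1: demand is inelastic over this range.

-0.812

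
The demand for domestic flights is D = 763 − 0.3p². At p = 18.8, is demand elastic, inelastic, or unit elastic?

At p = 18.8, D = 656.968.
dD/dp = −2·0.3·p = −11.28.
Point elasticity E = (dD/dp)·(p/D) = -11.28 × 18.8/656.968 ≈ -0.323.
|E| ≈ 0.323 < 1, so demand is inelastic.

inelastic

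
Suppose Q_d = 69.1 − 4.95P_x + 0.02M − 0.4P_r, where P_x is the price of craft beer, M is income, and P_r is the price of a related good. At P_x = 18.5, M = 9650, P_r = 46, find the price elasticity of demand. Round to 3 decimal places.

-0.602

Q_d = 69.1 − 4.95(18.5) + 0.02(9650) − 0.4(46) = 69.1 − 91.575 + 193 − 18.4 = 152.125.
∂Q_d/∂P_x = −4.95, so E_p = (−4.95)·(18.5/152.125) ≈ -0.602.
|E_p| < 1: demand is inelastic.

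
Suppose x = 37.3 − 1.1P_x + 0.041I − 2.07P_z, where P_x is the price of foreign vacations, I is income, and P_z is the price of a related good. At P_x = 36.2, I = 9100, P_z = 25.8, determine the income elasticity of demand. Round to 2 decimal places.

1.18

x = 37.3 − 1.1(36.2) + 0.041(9100) − 2.07(25.8) = 37.3 − 39.82 + 373.1 − 53.406 = 317.174.
∂x/∂I = +0.041, so E_I = 0.041·(9100/317.174) ≈ 1.18.
E_I > 1: normal good (luxury).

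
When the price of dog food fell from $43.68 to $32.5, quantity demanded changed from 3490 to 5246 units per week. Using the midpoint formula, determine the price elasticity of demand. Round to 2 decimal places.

-1.37

%Δq = (5246 − 3490)/[(3490 + 5246)/2] = 1756/4368 ≈ 0.4020.
%ΔP = (32.5 − 43.68)/[(43.68 + 32.5)/2] = -11.18/38.09 ≈ -0.2935.
Arc elasticity E = %Δq/%ΔP ≈ 0.4020/-0.2935 ≈ -1.37.
|E| > 1: demand is elastic over this range.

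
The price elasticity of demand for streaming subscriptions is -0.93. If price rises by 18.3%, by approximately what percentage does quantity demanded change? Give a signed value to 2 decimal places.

-17.02

%ΔQ ≈ E × %ΔP = (-0.93) × (18.3%) ≈ -17.02%.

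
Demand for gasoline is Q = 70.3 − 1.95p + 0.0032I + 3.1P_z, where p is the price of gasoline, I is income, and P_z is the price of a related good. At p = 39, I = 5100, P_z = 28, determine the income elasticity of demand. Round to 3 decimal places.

First evaluate Q: 70.3 − 1.95(39) + 0.0032(5100) + 3.1(28) = 70.3 − 76.05 + 16.32 + 86.8 = 97.37.
∂Q/∂I = +0.0032, so E_I = 0.0032·(5100/97.37) ≈ 0.168.
E_I ∈ (0,1): normal good (necessity).

0.168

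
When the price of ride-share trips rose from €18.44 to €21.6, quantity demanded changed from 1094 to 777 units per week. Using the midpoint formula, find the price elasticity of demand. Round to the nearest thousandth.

-2.147

%ΔQ = (777 − 1094)/[(1094 + 777)/2] = -317/935.5 ≈ -0.3389.
%Δp = (21.6 − 18.44)/[(18.44 + 21.6)/2] = 3.16/20.02 ≈ 0.1578.
Arc elasticity E = %ΔQ/%Δp ≈ -0.3389/0.1578 ≈ -2.147.
|E| > 1: demand is elastic over this range.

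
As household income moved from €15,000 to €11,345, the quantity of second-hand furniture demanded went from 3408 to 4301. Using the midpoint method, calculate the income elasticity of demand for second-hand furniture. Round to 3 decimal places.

-0.835

%ΔQ = (4301 − 3408)/[(3408+4301)/2] = 893/3854.5 ≈ 0.2317.
%ΔY = (11,345 − 15,000)/[(15,000+11,345)/2] = -3655/13172.5 ≈ -0.2775.
E_I = %ΔQ/%ΔY ≈ -0.835.
E_I < 0: inferior good.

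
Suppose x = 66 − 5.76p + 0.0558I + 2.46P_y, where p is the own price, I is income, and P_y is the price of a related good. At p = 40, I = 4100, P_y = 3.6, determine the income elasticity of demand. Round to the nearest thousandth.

3.124

Substituting, x = 66 − 5.76(40) + 0.0558(4100) + 2.46(3.6) = 66 − 230.4 + 228.78 + 8.856 = 73.236.
∂x/∂I = +0.0558, so E_I = 0.0558·(4100/73.236) ≈ 3.124.
E_I > 1: normal good (luxury).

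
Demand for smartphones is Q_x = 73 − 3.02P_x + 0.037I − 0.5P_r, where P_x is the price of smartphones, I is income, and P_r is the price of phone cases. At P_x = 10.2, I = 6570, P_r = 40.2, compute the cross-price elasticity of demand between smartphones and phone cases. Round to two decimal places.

-0.08

Q_x = 73 − 3.02(10.2) + 0.037(6570) − 0.5(40.2) = 73 − 30.804 + 243.09 − 20.1 = 265.186.
∂Q_x/∂P_r = −0.5, so E_xy = -0.5·(40.2/265.186) ≈ -0.08.
E_xy < 0: the goods are complements.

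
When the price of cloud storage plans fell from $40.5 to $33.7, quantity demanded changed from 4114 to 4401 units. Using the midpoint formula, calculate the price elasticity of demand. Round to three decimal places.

%Δq = (4401 − 4114)/[(4114 + 4401)/2] = 287/4257.5 ≈ 0.0674.
%Δp = (33.7 − 40.5)/[(40.5 + 33.7)/2] = -6.8/37.1 ≈ -0.1833.
Arc elasticity E = %Δq/%Δp ≈ 0.0674/-0.1833 ≈ -0.368.
|E| < 1: demand is inelastic over this range.

-0.368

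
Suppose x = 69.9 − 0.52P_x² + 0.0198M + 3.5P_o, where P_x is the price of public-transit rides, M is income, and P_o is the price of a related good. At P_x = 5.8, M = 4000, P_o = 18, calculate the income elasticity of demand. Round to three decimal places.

Evaluating quantity at (P_x, M, P_o) gives x = 69.9 − 0.52(5.8)² + 0.0198(4000) + 3.5(18) = 69.9 − 17.4928 + 79.2 + 63 = 194.6072.
∂x/∂M = +0.0198, so E_I = 0.0198·(4000/194.6072) ≈ 0.407.
E_I ∈ (0,1): normal good (necessity).

0.407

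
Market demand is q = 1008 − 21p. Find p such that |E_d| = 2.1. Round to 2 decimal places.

32.52

Set −bp/(a − bp) = −2.1 ⇒ bp = 2.1(a − bp) ⇒ bp(1+2.1) = 2.1·a.
p = 2.1·1008/(21·3.1) ≈ 32.52.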